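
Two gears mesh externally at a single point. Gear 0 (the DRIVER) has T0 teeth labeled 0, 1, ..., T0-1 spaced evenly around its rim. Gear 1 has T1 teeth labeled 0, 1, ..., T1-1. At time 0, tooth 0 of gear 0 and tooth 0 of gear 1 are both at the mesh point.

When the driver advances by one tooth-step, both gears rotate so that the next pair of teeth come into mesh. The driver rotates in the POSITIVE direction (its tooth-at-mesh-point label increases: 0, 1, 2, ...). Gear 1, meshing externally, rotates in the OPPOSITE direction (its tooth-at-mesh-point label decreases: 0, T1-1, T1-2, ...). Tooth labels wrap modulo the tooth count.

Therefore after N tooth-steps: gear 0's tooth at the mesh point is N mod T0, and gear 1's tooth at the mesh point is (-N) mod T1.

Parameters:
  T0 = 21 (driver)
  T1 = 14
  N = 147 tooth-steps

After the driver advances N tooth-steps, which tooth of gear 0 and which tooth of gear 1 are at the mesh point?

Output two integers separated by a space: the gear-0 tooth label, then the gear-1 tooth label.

Gear 0 (driver, T0=21): tooth at mesh = N mod T0
  147 = 7 * 21 + 0, so 147 mod 21 = 0
  gear 0 tooth = 0
Gear 1 (driven, T1=14): tooth at mesh = (-N) mod T1
  147 = 10 * 14 + 7, so 147 mod 14 = 7
  (-147) mod 14 = (-7) mod 14 = 14 - 7 = 7
Mesh after 147 steps: gear-0 tooth 0 meets gear-1 tooth 7

Answer: 0 7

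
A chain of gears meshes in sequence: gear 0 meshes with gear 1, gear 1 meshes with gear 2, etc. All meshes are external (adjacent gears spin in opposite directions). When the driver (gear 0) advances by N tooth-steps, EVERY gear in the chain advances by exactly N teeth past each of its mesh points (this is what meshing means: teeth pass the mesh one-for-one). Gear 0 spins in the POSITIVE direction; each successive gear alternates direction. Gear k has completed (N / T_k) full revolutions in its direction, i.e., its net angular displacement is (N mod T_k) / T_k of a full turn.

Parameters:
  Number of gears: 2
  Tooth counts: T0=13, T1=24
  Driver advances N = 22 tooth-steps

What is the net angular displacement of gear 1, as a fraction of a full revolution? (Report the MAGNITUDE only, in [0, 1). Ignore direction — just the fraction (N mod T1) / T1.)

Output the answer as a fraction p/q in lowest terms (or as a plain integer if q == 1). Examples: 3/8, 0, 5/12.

Answer: 11/12

Derivation:
Chain of 2 gears, tooth counts: [13, 24]
  gear 0: T0=13, direction=positive, advance = 22 mod 13 = 9 teeth = 9/13 turn
  gear 1: T1=24, direction=negative, advance = 22 mod 24 = 22 teeth = 22/24 turn
Gear 1: 22 mod 24 = 22
Fraction = 22 / 24 = 11/12 (gcd(22,24)=2) = 11/12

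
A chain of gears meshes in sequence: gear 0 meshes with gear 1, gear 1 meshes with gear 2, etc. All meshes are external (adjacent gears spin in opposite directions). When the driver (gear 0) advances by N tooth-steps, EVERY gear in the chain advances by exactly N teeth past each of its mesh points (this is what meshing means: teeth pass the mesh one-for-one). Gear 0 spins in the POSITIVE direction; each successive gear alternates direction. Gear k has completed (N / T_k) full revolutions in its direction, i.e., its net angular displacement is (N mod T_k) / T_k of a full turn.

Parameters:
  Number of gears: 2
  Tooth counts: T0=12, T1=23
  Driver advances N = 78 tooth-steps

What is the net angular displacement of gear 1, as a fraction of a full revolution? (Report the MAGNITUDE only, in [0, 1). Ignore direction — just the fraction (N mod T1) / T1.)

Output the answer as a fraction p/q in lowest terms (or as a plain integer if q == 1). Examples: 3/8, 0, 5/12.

Answer: 9/23

Derivation:
Chain of 2 gears, tooth counts: [12, 23]
  gear 0: T0=12, direction=positive, advance = 78 mod 12 = 6 teeth = 6/12 turn
  gear 1: T1=23, direction=negative, advance = 78 mod 23 = 9 teeth = 9/23 turn
Gear 1: 78 mod 23 = 9
Fraction = 9 / 23 = 9/23 (gcd(9,23)=1) = 9/23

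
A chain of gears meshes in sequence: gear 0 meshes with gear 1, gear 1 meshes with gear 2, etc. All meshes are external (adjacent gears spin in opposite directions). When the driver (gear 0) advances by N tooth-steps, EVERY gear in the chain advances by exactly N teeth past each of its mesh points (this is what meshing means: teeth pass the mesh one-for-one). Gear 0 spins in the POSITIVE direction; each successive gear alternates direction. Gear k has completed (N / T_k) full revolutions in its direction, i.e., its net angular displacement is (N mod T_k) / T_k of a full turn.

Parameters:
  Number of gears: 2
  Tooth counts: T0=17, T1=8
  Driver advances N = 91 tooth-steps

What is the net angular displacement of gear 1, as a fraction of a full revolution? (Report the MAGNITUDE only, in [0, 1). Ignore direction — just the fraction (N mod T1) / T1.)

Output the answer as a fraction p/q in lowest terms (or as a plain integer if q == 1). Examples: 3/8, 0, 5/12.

Answer: 3/8

Derivation:
Chain of 2 gears, tooth counts: [17, 8]
  gear 0: T0=17, direction=positive, advance = 91 mod 17 = 6 teeth = 6/17 turn
  gear 1: T1=8, direction=negative, advance = 91 mod 8 = 3 teeth = 3/8 turn
Gear 1: 91 mod 8 = 3
Fraction = 3 / 8 = 3/8 (gcd(3,8)=1) = 3/8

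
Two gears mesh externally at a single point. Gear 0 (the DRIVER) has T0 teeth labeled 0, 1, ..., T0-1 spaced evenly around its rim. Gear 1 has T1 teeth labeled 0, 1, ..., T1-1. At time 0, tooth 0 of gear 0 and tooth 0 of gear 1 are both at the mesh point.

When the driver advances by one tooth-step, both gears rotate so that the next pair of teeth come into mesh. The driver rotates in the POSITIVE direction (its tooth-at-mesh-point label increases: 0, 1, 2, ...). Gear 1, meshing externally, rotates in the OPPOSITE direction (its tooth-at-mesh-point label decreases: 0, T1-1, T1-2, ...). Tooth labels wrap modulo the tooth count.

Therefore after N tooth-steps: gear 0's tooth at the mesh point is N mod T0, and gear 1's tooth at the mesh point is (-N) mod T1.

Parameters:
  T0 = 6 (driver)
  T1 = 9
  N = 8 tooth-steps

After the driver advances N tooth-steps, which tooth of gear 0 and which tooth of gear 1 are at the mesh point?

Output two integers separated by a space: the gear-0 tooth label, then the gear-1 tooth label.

Answer: 2 1

Derivation:
Gear 0 (driver, T0=6): tooth at mesh = N mod T0
  8 = 1 * 6 + 2, so 8 mod 6 = 2
  gear 0 tooth = 2
Gear 1 (driven, T1=9): tooth at mesh = (-N) mod T1
  8 = 0 * 9 + 8, so 8 mod 9 = 8
  (-8) mod 9 = (-8) mod 9 = 9 - 8 = 1
Mesh after 8 steps: gear-0 tooth 2 meets gear-1 tooth 1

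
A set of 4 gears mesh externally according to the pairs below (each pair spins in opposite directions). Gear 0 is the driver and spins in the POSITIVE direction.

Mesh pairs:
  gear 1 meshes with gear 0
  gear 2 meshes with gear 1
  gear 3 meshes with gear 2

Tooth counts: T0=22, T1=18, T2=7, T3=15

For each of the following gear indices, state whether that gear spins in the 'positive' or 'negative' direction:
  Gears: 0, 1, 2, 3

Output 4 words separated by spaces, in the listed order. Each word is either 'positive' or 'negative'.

Gear 0 (driver): positive (depth 0)
  gear 1: meshes with gear 0 -> depth 1 -> negative (opposite of gear 0)
  gear 2: meshes with gear 1 -> depth 2 -> positive (opposite of gear 1)
  gear 3: meshes with gear 2 -> depth 3 -> negative (opposite of gear 2)
Queried indices 0, 1, 2, 3 -> positive, negative, positive, negative

Answer: positive negative positive negative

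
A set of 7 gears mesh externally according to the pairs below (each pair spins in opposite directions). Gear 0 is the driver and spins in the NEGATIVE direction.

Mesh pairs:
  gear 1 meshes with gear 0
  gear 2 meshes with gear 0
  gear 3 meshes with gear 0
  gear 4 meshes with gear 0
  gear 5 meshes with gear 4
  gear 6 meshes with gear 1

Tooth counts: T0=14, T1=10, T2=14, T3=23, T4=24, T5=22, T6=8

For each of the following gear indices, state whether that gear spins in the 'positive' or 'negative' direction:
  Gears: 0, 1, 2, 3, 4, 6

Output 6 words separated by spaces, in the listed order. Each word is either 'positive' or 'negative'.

Answer: negative positive positive positive positive negative

Derivation:
Gear 0 (driver): negative (depth 0)
  gear 1: meshes with gear 0 -> depth 1 -> positive (opposite of gear 0)
  gear 2: meshes with gear 0 -> depth 1 -> positive (opposite of gear 0)
  gear 3: meshes with gear 0 -> depth 1 -> positive (opposite of gear 0)
  gear 4: meshes with gear 0 -> depth 1 -> positive (opposite of gear 0)
  gear 5: meshes with gear 4 -> depth 2 -> negative (opposite of gear 4)
  gear 6: meshes with gear 1 -> depth 2 -> negative (opposite of gear 1)
Queried indices 0, 1, 2, 3, 4, 6 -> negative, positive, positive, positive, positive, negative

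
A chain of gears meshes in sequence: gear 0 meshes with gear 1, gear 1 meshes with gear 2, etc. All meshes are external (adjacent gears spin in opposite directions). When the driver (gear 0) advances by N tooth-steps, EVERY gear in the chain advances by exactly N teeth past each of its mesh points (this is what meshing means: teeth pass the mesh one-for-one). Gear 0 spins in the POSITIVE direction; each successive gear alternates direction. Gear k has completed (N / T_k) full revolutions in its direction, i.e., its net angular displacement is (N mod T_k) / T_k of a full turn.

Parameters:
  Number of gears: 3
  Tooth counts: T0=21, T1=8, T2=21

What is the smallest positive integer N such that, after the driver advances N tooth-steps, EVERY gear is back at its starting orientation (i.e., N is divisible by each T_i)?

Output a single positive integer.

Answer: 168

Derivation:
Gear k returns to start when N is a multiple of T_k.
All gears at start simultaneously when N is a common multiple of [21, 8, 21]; the smallest such N is lcm(21, 8, 21).
Start: lcm = T0 = 21
Fold in T1=8: gcd(21, 8) = 1; lcm(21, 8) = 21 * 8 / 1 = 168 / 1 = 168
Fold in T2=21: gcd(168, 21) = 21; lcm(168, 21) = 168 * 21 / 21 = 3528 / 21 = 168
Full cycle length = 168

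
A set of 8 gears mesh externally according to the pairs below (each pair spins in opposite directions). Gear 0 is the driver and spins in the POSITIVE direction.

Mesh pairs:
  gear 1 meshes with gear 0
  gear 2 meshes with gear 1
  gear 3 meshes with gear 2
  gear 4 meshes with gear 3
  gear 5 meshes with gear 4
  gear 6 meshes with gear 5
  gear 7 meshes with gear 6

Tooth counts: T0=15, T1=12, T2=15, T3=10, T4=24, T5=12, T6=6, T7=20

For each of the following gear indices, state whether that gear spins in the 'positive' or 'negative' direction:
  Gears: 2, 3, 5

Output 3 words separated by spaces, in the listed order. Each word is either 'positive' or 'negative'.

Answer: positive negative negative

Derivation:
Gear 0 (driver): positive (depth 0)
  gear 1: meshes with gear 0 -> depth 1 -> negative (opposite of gear 0)
  gear 2: meshes with gear 1 -> depth 2 -> positive (opposite of gear 1)
  gear 3: meshes with gear 2 -> depth 3 -> negative (opposite of gear 2)
  gear 4: meshes with gear 3 -> depth 4 -> positive (opposite of gear 3)
  gear 5: meshes with gear 4 -> depth 5 -> negative (opposite of gear 4)
  gear 6: meshes with gear 5 -> depth 6 -> positive (opposite of gear 5)
  gear 7: meshes with gear 6 -> depth 7 -> negative (opposite of gear 6)
Queried indices 2, 3, 5 -> positive, negative, negative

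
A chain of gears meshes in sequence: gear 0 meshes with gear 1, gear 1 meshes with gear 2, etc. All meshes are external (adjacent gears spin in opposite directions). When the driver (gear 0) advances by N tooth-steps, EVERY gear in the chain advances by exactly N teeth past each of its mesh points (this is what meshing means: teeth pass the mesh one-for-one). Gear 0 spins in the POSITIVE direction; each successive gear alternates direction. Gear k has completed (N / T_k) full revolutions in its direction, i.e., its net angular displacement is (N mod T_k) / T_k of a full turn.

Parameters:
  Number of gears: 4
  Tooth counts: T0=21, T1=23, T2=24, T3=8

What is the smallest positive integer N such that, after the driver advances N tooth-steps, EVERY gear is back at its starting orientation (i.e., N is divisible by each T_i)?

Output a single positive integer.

Answer: 3864

Derivation:
Gear k returns to start when N is a multiple of T_k.
All gears at start simultaneously when N is a common multiple of [21, 23, 24, 8]; the smallest such N is lcm(21, 23, 24, 8).
Start: lcm = T0 = 21
Fold in T1=23: gcd(21, 23) = 1; lcm(21, 23) = 21 * 23 / 1 = 483 / 1 = 483
Fold in T2=24: gcd(483, 24) = 3; lcm(483, 24) = 483 * 24 / 3 = 11592 / 3 = 3864
Fold in T3=8: gcd(3864, 8) = 8; lcm(3864, 8) = 3864 * 8 / 8 = 30912 / 8 = 3864
Full cycle length = 3864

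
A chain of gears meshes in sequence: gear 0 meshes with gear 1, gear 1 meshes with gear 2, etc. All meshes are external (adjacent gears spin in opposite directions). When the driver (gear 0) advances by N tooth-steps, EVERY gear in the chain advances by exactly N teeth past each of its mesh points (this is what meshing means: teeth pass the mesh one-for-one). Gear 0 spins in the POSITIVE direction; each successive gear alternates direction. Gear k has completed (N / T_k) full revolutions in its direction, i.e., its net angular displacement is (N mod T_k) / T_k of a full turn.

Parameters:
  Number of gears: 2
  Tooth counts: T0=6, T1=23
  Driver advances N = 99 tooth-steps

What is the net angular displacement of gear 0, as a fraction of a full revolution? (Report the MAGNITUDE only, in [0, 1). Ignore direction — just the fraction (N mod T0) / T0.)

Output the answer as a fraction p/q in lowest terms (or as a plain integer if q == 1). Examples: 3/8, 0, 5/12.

Answer: 1/2

Derivation:
Chain of 2 gears, tooth counts: [6, 23]
  gear 0: T0=6, direction=positive, advance = 99 mod 6 = 3 teeth = 3/6 turn
  gear 1: T1=23, direction=negative, advance = 99 mod 23 = 7 teeth = 7/23 turn
Gear 0: 99 mod 6 = 3
Fraction = 3 / 6 = 1/2 (gcd(3,6)=3) = 1/2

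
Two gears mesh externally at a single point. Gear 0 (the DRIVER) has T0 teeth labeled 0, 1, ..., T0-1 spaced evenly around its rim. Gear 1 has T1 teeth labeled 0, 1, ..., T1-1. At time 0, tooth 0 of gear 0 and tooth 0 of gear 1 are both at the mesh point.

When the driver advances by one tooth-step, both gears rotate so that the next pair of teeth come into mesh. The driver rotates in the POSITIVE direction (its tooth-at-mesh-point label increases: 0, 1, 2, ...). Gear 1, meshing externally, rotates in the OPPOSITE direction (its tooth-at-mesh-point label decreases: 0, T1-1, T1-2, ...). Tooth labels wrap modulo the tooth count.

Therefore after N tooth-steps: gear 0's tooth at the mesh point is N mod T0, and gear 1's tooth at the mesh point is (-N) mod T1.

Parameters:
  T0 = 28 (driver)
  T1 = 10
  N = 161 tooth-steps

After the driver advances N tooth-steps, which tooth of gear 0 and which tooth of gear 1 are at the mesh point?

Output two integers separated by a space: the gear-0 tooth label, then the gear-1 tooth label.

Gear 0 (driver, T0=28): tooth at mesh = N mod T0
  161 = 5 * 28 + 21, so 161 mod 28 = 21
  gear 0 tooth = 21
Gear 1 (driven, T1=10): tooth at mesh = (-N) mod T1
  161 = 16 * 10 + 1, so 161 mod 10 = 1
  (-161) mod 10 = (-1) mod 10 = 10 - 1 = 9
Mesh after 161 steps: gear-0 tooth 21 meets gear-1 tooth 9

Answer: 21 9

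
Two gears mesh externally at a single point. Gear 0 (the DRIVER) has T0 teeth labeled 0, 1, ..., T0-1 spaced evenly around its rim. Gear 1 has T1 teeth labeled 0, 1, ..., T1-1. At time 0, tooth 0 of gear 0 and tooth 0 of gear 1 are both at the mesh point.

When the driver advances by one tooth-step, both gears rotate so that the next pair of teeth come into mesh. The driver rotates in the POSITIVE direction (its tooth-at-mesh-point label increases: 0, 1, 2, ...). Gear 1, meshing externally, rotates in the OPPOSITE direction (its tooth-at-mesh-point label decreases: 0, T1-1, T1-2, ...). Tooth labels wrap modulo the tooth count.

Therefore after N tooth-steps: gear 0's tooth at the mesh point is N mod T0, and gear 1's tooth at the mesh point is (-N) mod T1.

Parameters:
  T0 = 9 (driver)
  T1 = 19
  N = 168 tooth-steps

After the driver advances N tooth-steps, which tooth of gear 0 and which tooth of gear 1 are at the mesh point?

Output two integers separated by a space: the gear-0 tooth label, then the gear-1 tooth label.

Gear 0 (driver, T0=9): tooth at mesh = N mod T0
  168 = 18 * 9 + 6, so 168 mod 9 = 6
  gear 0 tooth = 6
Gear 1 (driven, T1=19): tooth at mesh = (-N) mod T1
  168 = 8 * 19 + 16, so 168 mod 19 = 16
  (-168) mod 19 = (-16) mod 19 = 19 - 16 = 3
Mesh after 168 steps: gear-0 tooth 6 meets gear-1 tooth 3

Answer: 6 3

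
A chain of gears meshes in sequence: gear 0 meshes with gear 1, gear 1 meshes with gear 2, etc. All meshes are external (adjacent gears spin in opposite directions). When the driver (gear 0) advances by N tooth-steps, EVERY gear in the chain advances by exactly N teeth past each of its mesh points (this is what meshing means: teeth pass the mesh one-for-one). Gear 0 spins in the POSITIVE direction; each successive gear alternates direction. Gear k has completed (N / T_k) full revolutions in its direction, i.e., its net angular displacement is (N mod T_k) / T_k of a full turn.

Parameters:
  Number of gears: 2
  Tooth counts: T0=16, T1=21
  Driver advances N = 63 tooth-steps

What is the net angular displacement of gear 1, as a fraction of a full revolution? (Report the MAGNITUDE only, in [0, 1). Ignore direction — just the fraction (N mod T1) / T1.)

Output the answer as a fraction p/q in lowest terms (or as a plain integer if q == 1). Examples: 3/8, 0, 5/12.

Chain of 2 gears, tooth counts: [16, 21]
  gear 0: T0=16, direction=positive, advance = 63 mod 16 = 15 teeth = 15/16 turn
  gear 1: T1=21, direction=negative, advance = 63 mod 21 = 0 teeth = 0/21 turn
Gear 1: 63 mod 21 = 0
Fraction = 0 / 21 = 0/1 (gcd(0,21)=21) = 0

Answer: 0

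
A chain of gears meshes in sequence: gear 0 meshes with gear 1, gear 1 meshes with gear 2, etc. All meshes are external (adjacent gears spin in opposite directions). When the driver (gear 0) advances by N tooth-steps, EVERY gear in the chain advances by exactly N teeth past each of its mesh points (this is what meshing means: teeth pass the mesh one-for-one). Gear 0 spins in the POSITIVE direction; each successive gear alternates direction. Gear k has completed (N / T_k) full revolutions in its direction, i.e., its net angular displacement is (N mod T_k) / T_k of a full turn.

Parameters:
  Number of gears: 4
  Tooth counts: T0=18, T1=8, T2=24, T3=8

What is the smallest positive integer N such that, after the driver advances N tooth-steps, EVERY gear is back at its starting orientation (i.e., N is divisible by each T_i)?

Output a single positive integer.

Gear k returns to start when N is a multiple of T_k.
All gears at start simultaneously when N is a common multiple of [18, 8, 24, 8]; the smallest such N is lcm(18, 8, 24, 8).
Start: lcm = T0 = 18
Fold in T1=8: gcd(18, 8) = 2; lcm(18, 8) = 18 * 8 / 2 = 144 / 2 = 72
Fold in T2=24: gcd(72, 24) = 24; lcm(72, 24) = 72 * 24 / 24 = 1728 / 24 = 72
Fold in T3=8: gcd(72, 8) = 8; lcm(72, 8) = 72 * 8 / 8 = 576 / 8 = 72
Full cycle length = 72

Answer: 72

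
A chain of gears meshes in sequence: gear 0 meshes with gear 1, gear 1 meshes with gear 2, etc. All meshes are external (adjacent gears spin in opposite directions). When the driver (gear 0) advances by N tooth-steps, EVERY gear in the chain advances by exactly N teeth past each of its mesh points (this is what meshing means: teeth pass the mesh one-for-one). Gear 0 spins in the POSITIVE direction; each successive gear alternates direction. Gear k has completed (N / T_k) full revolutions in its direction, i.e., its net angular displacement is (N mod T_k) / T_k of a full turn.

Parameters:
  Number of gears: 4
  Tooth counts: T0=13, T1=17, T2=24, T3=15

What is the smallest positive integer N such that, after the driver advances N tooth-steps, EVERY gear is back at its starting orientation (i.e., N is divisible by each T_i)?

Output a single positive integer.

Answer: 26520

Derivation:
Gear k returns to start when N is a multiple of T_k.
All gears at start simultaneously when N is a common multiple of [13, 17, 24, 15]; the smallest such N is lcm(13, 17, 24, 15).
Start: lcm = T0 = 13
Fold in T1=17: gcd(13, 17) = 1; lcm(13, 17) = 13 * 17 / 1 = 221 / 1 = 221
Fold in T2=24: gcd(221, 24) = 1; lcm(221, 24) = 221 * 24 / 1 = 5304 / 1 = 5304
Fold in T3=15: gcd(5304, 15) = 3; lcm(5304, 15) = 5304 * 15 / 3 = 79560 / 3 = 26520
Full cycle length = 26520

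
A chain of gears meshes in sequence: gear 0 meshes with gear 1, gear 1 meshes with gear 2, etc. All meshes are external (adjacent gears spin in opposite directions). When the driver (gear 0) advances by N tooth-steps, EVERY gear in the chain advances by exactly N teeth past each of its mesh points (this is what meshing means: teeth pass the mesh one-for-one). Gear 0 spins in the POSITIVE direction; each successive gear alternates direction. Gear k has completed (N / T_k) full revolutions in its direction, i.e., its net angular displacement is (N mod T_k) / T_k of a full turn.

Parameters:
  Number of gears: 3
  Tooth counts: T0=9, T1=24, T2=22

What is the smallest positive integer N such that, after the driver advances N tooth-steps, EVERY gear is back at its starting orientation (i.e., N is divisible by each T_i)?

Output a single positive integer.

Gear k returns to start when N is a multiple of T_k.
All gears at start simultaneously when N is a common multiple of [9, 24, 22]; the smallest such N is lcm(9, 24, 22).
Start: lcm = T0 = 9
Fold in T1=24: gcd(9, 24) = 3; lcm(9, 24) = 9 * 24 / 3 = 216 / 3 = 72
Fold in T2=22: gcd(72, 22) = 2; lcm(72, 22) = 72 * 22 / 2 = 1584 / 2 = 792
Full cycle length = 792

Answer: 792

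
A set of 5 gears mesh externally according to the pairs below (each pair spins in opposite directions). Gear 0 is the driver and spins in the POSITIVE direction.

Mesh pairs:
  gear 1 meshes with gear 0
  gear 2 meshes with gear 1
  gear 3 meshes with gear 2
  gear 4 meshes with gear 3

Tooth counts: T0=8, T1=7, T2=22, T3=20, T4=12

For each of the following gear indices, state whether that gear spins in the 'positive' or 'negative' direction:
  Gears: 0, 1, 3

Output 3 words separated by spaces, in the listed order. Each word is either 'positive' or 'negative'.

Answer: positive negative negative

Derivation:
Gear 0 (driver): positive (depth 0)
  gear 1: meshes with gear 0 -> depth 1 -> negative (opposite of gear 0)
  gear 2: meshes with gear 1 -> depth 2 -> positive (opposite of gear 1)
  gear 3: meshes with gear 2 -> depth 3 -> negative (opposite of gear 2)
  gear 4: meshes with gear 3 -> depth 4 -> positive (opposite of gear 3)
Queried indices 0, 1, 3 -> positive, negative, negative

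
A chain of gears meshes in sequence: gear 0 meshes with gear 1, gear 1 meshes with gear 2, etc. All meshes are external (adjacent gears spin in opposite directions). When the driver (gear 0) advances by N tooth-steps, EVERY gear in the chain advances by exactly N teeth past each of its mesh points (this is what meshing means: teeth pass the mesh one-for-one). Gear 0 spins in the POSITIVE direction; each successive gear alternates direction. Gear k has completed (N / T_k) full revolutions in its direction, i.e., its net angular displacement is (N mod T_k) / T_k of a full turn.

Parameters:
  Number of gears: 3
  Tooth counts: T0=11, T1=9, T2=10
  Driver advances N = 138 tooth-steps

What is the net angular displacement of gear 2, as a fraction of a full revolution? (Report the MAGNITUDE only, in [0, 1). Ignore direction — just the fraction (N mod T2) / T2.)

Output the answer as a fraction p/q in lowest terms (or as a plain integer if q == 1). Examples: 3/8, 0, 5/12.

Answer: 4/5

Derivation:
Chain of 3 gears, tooth counts: [11, 9, 10]
  gear 0: T0=11, direction=positive, advance = 138 mod 11 = 6 teeth = 6/11 turn
  gear 1: T1=9, direction=negative, advance = 138 mod 9 = 3 teeth = 3/9 turn
  gear 2: T2=10, direction=positive, advance = 138 mod 10 = 8 teeth = 8/10 turn
Gear 2: 138 mod 10 = 8
Fraction = 8 / 10 = 4/5 (gcd(8,10)=2) = 4/5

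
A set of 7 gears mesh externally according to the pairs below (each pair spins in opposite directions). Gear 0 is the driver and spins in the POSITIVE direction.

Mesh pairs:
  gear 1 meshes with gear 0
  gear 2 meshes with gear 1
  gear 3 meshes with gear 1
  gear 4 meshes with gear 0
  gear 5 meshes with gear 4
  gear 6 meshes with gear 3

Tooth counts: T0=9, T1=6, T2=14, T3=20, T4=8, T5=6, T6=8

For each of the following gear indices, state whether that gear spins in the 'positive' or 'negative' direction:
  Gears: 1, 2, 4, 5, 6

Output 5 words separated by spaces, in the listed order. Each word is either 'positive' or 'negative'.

Gear 0 (driver): positive (depth 0)
  gear 1: meshes with gear 0 -> depth 1 -> negative (opposite of gear 0)
  gear 2: meshes with gear 1 -> depth 2 -> positive (opposite of gear 1)
  gear 3: meshes with gear 1 -> depth 2 -> positive (opposite of gear 1)
  gear 4: meshes with gear 0 -> depth 1 -> negative (opposite of gear 0)
  gear 5: meshes with gear 4 -> depth 2 -> positive (opposite of gear 4)
  gear 6: meshes with gear 3 -> depth 3 -> negative (opposite of gear 3)
Queried indices 1, 2, 4, 5, 6 -> negative, positive, negative, positive, negative

Answer: negative positive negative positive negative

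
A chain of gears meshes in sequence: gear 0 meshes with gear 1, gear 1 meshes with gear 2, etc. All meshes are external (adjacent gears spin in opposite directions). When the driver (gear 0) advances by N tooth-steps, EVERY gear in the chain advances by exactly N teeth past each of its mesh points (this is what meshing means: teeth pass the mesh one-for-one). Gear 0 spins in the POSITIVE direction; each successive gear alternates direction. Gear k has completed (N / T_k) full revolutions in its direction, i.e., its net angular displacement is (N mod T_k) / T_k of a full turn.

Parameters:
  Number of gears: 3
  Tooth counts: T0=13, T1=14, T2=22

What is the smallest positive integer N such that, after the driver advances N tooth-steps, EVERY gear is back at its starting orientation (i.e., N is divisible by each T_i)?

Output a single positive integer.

Gear k returns to start when N is a multiple of T_k.
All gears at start simultaneously when N is a common multiple of [13, 14, 22]; the smallest such N is lcm(13, 14, 22).
Start: lcm = T0 = 13
Fold in T1=14: gcd(13, 14) = 1; lcm(13, 14) = 13 * 14 / 1 = 182 / 1 = 182
Fold in T2=22: gcd(182, 22) = 2; lcm(182, 22) = 182 * 22 / 2 = 4004 / 2 = 2002
Full cycle length = 2002

Answer: 2002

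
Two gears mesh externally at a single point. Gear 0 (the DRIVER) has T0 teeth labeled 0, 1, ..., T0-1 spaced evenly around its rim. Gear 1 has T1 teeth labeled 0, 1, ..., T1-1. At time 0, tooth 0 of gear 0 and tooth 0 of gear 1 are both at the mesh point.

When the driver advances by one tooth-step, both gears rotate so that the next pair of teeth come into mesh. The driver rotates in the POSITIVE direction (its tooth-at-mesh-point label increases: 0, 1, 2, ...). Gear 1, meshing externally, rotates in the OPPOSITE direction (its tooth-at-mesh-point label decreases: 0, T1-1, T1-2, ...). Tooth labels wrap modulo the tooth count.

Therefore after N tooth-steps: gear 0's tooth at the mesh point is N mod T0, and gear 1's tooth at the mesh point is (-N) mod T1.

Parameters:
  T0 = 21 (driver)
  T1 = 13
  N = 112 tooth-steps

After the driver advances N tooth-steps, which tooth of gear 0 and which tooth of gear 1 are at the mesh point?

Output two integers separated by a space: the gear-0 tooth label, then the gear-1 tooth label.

Answer: 7 5

Derivation:
Gear 0 (driver, T0=21): tooth at mesh = N mod T0
  112 = 5 * 21 + 7, so 112 mod 21 = 7
  gear 0 tooth = 7
Gear 1 (driven, T1=13): tooth at mesh = (-N) mod T1
  112 = 8 * 13 + 8, so 112 mod 13 = 8
  (-112) mod 13 = (-8) mod 13 = 13 - 8 = 5
Mesh after 112 steps: gear-0 tooth 7 meets gear-1 tooth 5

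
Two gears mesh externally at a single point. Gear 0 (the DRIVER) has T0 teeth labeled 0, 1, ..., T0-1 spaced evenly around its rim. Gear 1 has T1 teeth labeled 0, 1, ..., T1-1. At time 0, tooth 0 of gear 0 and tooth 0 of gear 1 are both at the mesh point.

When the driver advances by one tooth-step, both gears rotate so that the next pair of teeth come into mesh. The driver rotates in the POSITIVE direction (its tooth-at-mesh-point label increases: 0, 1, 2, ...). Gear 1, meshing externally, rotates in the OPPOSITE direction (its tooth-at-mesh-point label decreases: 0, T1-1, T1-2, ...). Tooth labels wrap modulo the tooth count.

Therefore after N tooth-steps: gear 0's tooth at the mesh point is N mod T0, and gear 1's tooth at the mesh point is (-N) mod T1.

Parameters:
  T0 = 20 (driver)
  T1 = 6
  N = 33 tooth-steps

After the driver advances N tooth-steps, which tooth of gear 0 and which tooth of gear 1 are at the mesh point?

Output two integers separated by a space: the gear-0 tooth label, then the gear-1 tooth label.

Answer: 13 3

Derivation:
Gear 0 (driver, T0=20): tooth at mesh = N mod T0
  33 = 1 * 20 + 13, so 33 mod 20 = 13
  gear 0 tooth = 13
Gear 1 (driven, T1=6): tooth at mesh = (-N) mod T1
  33 = 5 * 6 + 3, so 33 mod 6 = 3
  (-33) mod 6 = (-3) mod 6 = 6 - 3 = 3
Mesh after 33 steps: gear-0 tooth 13 meets gear-1 tooth 3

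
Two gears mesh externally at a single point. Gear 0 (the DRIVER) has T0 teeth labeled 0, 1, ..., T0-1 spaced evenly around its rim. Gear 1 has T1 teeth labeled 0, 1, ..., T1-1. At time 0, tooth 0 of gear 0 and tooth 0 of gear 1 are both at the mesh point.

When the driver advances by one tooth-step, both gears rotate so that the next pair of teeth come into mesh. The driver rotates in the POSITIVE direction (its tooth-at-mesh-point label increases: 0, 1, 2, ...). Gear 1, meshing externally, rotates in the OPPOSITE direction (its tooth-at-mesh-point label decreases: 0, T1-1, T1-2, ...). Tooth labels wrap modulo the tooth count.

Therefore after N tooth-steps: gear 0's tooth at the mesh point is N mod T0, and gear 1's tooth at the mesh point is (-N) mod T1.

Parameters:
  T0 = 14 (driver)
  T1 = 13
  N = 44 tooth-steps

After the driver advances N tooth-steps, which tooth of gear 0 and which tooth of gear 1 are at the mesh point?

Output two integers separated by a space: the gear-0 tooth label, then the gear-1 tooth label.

Answer: 2 8

Derivation:
Gear 0 (driver, T0=14): tooth at mesh = N mod T0
  44 = 3 * 14 + 2, so 44 mod 14 = 2
  gear 0 tooth = 2
Gear 1 (driven, T1=13): tooth at mesh = (-N) mod T1
  44 = 3 * 13 + 5, so 44 mod 13 = 5
  (-44) mod 13 = (-5) mod 13 = 13 - 5 = 8
Mesh after 44 steps: gear-0 tooth 2 meets gear-1 tooth 8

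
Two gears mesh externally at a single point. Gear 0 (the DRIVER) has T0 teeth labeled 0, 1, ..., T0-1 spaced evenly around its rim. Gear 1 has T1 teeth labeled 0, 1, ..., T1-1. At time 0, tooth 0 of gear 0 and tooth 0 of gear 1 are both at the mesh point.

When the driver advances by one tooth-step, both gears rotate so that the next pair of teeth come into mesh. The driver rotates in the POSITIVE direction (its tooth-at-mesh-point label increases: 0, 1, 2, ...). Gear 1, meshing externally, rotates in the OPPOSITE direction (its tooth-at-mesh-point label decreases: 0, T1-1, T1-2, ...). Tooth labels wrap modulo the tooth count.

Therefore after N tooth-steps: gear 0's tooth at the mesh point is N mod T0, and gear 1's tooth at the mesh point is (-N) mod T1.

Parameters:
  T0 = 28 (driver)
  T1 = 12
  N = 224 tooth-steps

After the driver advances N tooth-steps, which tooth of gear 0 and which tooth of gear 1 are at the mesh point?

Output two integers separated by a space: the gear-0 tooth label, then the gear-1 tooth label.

Gear 0 (driver, T0=28): tooth at mesh = N mod T0
  224 = 8 * 28 + 0, so 224 mod 28 = 0
  gear 0 tooth = 0
Gear 1 (driven, T1=12): tooth at mesh = (-N) mod T1
  224 = 18 * 12 + 8, so 224 mod 12 = 8
  (-224) mod 12 = (-8) mod 12 = 12 - 8 = 4
Mesh after 224 steps: gear-0 tooth 0 meets gear-1 tooth 4

Answer: 0 4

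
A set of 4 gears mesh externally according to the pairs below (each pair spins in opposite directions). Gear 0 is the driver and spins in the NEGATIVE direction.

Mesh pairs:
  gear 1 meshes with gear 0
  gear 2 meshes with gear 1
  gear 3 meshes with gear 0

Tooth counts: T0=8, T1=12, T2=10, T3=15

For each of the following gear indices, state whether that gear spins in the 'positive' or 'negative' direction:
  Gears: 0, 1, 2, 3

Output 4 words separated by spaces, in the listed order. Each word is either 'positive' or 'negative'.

Gear 0 (driver): negative (depth 0)
  gear 1: meshes with gear 0 -> depth 1 -> positive (opposite of gear 0)
  gear 2: meshes with gear 1 -> depth 2 -> negative (opposite of gear 1)
  gear 3: meshes with gear 0 -> depth 1 -> positive (opposite of gear 0)
Queried indices 0, 1, 2, 3 -> negative, positive, negative, positive

Answer: negative positive negative positive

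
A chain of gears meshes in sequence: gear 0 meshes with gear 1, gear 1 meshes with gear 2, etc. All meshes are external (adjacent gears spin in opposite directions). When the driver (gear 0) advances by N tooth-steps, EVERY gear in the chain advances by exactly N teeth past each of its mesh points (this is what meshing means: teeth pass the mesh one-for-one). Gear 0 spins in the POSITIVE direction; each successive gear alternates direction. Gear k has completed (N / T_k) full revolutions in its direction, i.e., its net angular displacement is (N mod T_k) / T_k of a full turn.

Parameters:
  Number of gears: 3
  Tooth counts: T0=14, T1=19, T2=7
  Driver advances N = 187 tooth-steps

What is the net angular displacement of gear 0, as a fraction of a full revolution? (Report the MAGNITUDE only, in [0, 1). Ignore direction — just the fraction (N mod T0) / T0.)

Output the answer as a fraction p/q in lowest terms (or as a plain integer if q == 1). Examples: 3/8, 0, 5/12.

Chain of 3 gears, tooth counts: [14, 19, 7]
  gear 0: T0=14, direction=positive, advance = 187 mod 14 = 5 teeth = 5/14 turn
  gear 1: T1=19, direction=negative, advance = 187 mod 19 = 16 teeth = 16/19 turn
  gear 2: T2=7, direction=positive, advance = 187 mod 7 = 5 teeth = 5/7 turn
Gear 0: 187 mod 14 = 5
Fraction = 5 / 14 = 5/14 (gcd(5,14)=1) = 5/14

Answer: 5/14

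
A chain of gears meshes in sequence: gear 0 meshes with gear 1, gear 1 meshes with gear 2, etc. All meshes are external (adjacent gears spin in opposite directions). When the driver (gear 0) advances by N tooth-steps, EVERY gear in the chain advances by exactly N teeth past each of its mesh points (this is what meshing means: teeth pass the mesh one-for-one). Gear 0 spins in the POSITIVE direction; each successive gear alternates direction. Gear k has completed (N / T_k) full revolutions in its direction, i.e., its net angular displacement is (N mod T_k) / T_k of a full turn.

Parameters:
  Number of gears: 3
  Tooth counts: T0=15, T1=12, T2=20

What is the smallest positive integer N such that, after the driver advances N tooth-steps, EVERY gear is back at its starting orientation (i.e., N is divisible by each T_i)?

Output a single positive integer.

Gear k returns to start when N is a multiple of T_k.
All gears at start simultaneously when N is a common multiple of [15, 12, 20]; the smallest such N is lcm(15, 12, 20).
Start: lcm = T0 = 15
Fold in T1=12: gcd(15, 12) = 3; lcm(15, 12) = 15 * 12 / 3 = 180 / 3 = 60
Fold in T2=20: gcd(60, 20) = 20; lcm(60, 20) = 60 * 20 / 20 = 1200 / 20 = 60
Full cycle length = 60

Answer: 60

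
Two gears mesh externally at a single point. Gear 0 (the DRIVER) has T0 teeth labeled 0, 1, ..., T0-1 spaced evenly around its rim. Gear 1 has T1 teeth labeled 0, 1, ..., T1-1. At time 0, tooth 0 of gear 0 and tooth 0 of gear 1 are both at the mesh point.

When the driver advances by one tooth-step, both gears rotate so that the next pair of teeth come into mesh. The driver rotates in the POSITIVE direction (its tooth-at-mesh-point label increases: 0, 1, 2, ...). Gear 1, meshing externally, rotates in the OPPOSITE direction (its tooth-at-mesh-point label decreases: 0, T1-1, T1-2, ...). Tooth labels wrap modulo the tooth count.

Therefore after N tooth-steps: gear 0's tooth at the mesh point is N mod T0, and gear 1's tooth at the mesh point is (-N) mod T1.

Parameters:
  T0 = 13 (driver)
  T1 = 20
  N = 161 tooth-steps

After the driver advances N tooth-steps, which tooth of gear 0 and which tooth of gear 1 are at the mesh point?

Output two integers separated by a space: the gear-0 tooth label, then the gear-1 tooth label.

Gear 0 (driver, T0=13): tooth at mesh = N mod T0
  161 = 12 * 13 + 5, so 161 mod 13 = 5
  gear 0 tooth = 5
Gear 1 (driven, T1=20): tooth at mesh = (-N) mod T1
  161 = 8 * 20 + 1, so 161 mod 20 = 1
  (-161) mod 20 = (-1) mod 20 = 20 - 1 = 19
Mesh after 161 steps: gear-0 tooth 5 meets gear-1 tooth 19

Answer: 5 19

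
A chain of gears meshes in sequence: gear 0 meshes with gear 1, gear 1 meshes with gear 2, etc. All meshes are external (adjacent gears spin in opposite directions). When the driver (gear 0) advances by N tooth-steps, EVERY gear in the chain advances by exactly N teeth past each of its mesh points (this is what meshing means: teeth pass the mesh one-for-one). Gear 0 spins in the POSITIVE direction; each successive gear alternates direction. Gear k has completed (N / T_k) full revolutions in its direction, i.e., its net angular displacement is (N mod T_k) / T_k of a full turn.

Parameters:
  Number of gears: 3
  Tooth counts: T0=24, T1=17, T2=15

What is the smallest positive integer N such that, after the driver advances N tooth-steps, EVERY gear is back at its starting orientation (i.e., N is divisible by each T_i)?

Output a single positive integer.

Gear k returns to start when N is a multiple of T_k.
All gears at start simultaneously when N is a common multiple of [24, 17, 15]; the smallest such N is lcm(24, 17, 15).
Start: lcm = T0 = 24
Fold in T1=17: gcd(24, 17) = 1; lcm(24, 17) = 24 * 17 / 1 = 408 / 1 = 408
Fold in T2=15: gcd(408, 15) = 3; lcm(408, 15) = 408 * 15 / 3 = 6120 / 3 = 2040
Full cycle length = 2040

Answer: 2040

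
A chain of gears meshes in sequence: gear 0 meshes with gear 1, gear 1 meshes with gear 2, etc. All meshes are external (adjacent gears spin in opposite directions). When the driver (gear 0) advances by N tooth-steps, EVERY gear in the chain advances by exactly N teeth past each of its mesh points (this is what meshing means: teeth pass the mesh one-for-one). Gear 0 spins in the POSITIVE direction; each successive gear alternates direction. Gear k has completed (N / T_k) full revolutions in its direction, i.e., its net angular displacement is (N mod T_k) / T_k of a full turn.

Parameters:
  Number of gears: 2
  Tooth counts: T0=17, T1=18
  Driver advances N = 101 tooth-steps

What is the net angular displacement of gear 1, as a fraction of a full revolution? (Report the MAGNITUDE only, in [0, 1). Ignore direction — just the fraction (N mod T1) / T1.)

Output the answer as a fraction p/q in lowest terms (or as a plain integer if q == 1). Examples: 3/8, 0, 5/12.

Answer: 11/18

Derivation:
Chain of 2 gears, tooth counts: [17, 18]
  gear 0: T0=17, direction=positive, advance = 101 mod 17 = 16 teeth = 16/17 turn
  gear 1: T1=18, direction=negative, advance = 101 mod 18 = 11 teeth = 11/18 turn
Gear 1: 101 mod 18 = 11
Fraction = 11 / 18 = 11/18 (gcd(11,18)=1) = 11/18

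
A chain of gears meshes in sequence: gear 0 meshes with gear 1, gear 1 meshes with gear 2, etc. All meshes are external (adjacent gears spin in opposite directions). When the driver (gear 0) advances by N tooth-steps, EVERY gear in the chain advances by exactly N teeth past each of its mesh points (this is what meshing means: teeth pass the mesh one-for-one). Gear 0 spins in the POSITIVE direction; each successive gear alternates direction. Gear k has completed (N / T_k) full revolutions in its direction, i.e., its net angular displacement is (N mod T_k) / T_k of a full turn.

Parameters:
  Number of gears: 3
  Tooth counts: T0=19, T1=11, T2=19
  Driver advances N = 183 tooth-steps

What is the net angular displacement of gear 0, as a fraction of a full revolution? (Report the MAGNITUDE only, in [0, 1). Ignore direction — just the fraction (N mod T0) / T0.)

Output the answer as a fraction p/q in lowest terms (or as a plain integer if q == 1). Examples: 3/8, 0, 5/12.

Answer: 12/19

Derivation:
Chain of 3 gears, tooth counts: [19, 11, 19]
  gear 0: T0=19, direction=positive, advance = 183 mod 19 = 12 teeth = 12/19 turn
  gear 1: T1=11, direction=negative, advance = 183 mod 11 = 7 teeth = 7/11 turn
  gear 2: T2=19, direction=positive, advance = 183 mod 19 = 12 teeth = 12/19 turn
Gear 0: 183 mod 19 = 12
Fraction = 12 / 19 = 12/19 (gcd(12,19)=1) = 12/19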